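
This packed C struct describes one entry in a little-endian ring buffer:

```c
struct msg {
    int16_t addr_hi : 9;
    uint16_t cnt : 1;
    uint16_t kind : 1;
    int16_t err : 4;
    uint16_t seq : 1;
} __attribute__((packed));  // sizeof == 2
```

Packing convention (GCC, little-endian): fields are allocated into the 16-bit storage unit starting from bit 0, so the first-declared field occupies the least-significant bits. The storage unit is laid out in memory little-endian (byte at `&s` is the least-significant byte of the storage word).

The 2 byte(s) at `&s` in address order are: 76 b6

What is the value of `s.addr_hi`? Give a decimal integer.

118

[0]=0x76 [1]=0xb6 (little-endian) → word 0xb676
addr_hi:9 @ bit 0 → (0xb676>>0)&0x1ff = 0x76  ←
cnt:1 @ bit 9 → (0xb676>>9)&0x1 = 0x1
kind:1 @ bit 10 → (0xb676>>10)&0x1 = 0x1
err:4 @ bit 11 → (0xb676>>11)&0xf = 0x6
seq:1 @ bit 15 → (0xb676>>15)&0x1 = 0x1
addr_hi signed 9b, MSB=0: value = 118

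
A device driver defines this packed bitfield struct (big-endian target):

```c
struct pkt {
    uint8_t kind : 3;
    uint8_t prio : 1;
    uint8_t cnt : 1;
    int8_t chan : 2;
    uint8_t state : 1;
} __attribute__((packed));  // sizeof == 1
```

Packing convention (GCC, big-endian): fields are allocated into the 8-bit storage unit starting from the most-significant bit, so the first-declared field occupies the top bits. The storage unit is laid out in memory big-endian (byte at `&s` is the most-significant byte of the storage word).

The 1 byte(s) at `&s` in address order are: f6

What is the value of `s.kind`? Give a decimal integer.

[0]=0xf6 (big-endian) → word 0xf6
kind [5+:3] = (word>>5) & 0x7 = 7  ←
prio [4+:1] = (word>>4) & 0x1 = 1
cnt [3+:1] = (word>>3) & 0x1 = 0
chan [1+:2] = (word>>1) & 0x3 = 3
state [0+:1] = (word>>0) & 0x1 = 0

7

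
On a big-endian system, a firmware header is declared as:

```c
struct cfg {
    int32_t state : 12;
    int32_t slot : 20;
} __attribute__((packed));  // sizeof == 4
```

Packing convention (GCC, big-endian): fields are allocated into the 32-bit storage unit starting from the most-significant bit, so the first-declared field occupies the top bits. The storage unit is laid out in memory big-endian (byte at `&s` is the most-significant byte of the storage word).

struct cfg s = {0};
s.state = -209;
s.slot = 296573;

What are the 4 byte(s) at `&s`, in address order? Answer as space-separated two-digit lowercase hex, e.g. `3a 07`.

state (12b) val=-209 bits=0xf2f at bit 20: 0xf2f00000
slot (20b) val=296573 bits=0x4867d at bit 0: 0xf2f4867d
word = 0xf2f4867d → big-endian bytes:
  [0]=0xf2  [1]=0xf4  [2]=0x86  [3]=0x7d

f2 f4 86 7d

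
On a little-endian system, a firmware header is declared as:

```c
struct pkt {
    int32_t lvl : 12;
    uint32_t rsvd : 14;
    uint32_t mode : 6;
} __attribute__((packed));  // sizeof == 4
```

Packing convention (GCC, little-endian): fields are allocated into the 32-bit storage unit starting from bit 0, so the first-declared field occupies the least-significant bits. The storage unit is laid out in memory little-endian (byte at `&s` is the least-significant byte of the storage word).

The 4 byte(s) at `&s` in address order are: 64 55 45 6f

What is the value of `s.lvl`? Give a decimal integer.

1380

[0]=0x64 [1]=0x55 [2]=0x45 [3]=0x6f (little-endian) → word 0x6f455564
lvl [0+:12] = (word>>0) & 0xfff = 1380  ←
rsvd [12+:14] = (word>>12) & 0x3fff = 13397
mode [26+:6] = (word>>26) & 0x3f = 27
lvl signed 12b, MSB=0: value = 1380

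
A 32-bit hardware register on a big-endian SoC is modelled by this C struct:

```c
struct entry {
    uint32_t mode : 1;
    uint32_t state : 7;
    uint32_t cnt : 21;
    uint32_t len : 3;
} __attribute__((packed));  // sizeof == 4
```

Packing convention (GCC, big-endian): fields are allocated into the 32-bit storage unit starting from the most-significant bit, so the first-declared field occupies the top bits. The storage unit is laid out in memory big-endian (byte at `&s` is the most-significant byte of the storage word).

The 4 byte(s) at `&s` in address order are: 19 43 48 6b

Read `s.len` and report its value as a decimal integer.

3

[0]=0x19 [1]=0x43 [2]=0x48 [3]=0x6b (big-endian) → word 0x1943486b
mode:1 @ bit 31 → (0x1943486b>>31)&0x1 = 0x0
state:7 @ bit 24 → (0x1943486b>>24)&0x7f = 0x19
cnt:21 @ bit 3 → (0x1943486b>>3)&0x1fffff = 0x8690d
len:3 @ bit 0 → (0x1943486b>>0)&0x7 = 0x3  ←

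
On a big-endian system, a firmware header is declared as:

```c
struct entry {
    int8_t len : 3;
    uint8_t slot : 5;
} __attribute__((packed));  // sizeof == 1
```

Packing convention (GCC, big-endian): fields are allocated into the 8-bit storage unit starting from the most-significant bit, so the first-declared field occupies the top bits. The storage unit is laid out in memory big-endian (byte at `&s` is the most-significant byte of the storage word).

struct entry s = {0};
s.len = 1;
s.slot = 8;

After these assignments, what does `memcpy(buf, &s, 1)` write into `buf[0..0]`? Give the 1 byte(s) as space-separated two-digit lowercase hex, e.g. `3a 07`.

[5+:3] len=1 & 0x7 = 0x1; word=0x20
[0+:5] slot=8 & 0x1f = 0x8; word=0x28
word = 0x28 → big-endian bytes:
  [0]=0x28

28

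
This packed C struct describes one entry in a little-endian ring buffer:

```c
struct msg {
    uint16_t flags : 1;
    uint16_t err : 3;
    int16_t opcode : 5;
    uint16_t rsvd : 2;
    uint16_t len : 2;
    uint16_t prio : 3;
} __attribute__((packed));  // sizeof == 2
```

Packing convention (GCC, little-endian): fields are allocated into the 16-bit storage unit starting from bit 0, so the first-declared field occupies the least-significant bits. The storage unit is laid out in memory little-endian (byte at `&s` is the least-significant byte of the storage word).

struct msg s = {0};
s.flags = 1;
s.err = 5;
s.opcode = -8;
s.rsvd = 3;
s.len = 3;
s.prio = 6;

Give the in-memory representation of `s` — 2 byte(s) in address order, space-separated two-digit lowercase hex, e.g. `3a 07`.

8b df

flags (1b) val=1 bits=0x1 at bit 0: 0x0001
err (3b) val=5 bits=0x5 at bit 1: 0x000b
opcode (5b) val=-8 bits=0x18 at bit 4: 0x018b
rsvd (2b) val=3 bits=0x3 at bit 9: 0x078b
len (2b) val=3 bits=0x3 at bit 11: 0x1f8b
prio (3b) val=6 bits=0x6 at bit 13: 0xdf8b
word = 0xdf8b → little-endian bytes:
  [0]=0x8b  [1]=0xdf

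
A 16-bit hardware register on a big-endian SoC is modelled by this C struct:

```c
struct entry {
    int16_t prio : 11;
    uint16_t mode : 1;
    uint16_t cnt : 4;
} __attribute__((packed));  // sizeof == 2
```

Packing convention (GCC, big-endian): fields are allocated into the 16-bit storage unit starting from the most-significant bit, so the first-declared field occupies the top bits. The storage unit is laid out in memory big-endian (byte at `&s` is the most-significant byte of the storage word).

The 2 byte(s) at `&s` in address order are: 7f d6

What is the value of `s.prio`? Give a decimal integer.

1022

[0]=0x7f [1]=0xd6 (big-endian) → word 0x7fd6
prio:11 @ bit 5 → (0x7fd6>>5)&0x7ff = 0x3fe  ←
mode:1 @ bit 4 → (0x7fd6>>4)&0x1 = 0x1
cnt:4 @ bit 0 → (0x7fd6>>0)&0xf = 0x6
prio signed 11b, MSB=0: value = 1022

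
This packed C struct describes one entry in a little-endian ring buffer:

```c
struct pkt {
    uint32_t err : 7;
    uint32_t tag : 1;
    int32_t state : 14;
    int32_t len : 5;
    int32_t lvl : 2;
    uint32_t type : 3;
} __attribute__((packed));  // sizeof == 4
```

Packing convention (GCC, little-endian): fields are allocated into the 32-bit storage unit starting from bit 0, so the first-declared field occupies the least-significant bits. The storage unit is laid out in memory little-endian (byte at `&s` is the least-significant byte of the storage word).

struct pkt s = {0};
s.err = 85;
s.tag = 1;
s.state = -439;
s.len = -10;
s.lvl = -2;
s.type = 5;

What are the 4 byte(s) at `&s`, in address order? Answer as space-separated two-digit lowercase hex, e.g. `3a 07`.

err:7 = 85 → 0x55 << 0 → word 0x00000055
tag:1 = 1 → 0x1 << 7 → word 0x000000d5
state:14 = -439 → 0x3e49 << 8 → word 0x003e49d5
len:5 = -10 → 0x16 << 22 → word 0x05be49d5
lvl:2 = -2 → 0x2 << 27 → word 0x15be49d5
type:3 = 5 → 0x5 << 29 → word 0xb5be49d5
word = 0xb5be49d5 → little-endian bytes:
  [0]=0xd5  [1]=0x49  [2]=0xbe  [3]=0xb5

d5 49 be b5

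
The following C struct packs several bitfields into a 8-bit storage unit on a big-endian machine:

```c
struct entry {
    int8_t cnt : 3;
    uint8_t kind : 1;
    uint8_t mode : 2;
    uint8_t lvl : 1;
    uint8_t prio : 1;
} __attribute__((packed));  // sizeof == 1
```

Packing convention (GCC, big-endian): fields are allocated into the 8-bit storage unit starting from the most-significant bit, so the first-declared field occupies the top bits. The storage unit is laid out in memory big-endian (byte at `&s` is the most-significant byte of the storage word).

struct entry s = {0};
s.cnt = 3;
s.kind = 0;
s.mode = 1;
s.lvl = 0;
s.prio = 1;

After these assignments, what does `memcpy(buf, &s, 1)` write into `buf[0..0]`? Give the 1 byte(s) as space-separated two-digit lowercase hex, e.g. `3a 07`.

[5+:3] cnt=3 & 0x7 = 0x3; word=0x60
[4+:1] kind=0 & 0x1 = 0x0; word=0x60
[2+:2] mode=1 & 0x3 = 0x1; word=0x64
[1+:1] lvl=0 & 0x1 = 0x0; word=0x64
[0+:1] prio=1 & 0x1 = 0x1; word=0x65
word = 0x65 → big-endian bytes:
  [0]=0x65

65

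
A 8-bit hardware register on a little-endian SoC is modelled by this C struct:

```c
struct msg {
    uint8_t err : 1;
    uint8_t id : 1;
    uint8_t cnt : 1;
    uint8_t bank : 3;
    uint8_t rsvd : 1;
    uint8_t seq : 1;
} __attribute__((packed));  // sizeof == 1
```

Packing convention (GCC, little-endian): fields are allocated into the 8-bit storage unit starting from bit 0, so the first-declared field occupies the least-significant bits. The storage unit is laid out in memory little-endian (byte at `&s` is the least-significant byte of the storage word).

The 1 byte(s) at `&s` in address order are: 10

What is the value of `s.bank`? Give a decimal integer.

[0]=0x10 (little-endian) → word 0x10
err:1 @ bit 0 → (0x10>>0)&0x1 = 0x0
id:1 @ bit 1 → (0x10>>1)&0x1 = 0x0
cnt:1 @ bit 2 → (0x10>>2)&0x1 = 0x0
bank:3 @ bit 3 → (0x10>>3)&0x7 = 0x2  ←
rsvd:1 @ bit 6 → (0x10>>6)&0x1 = 0x0
seq:1 @ bit 7 → (0x10>>7)&0x1 = 0x0

2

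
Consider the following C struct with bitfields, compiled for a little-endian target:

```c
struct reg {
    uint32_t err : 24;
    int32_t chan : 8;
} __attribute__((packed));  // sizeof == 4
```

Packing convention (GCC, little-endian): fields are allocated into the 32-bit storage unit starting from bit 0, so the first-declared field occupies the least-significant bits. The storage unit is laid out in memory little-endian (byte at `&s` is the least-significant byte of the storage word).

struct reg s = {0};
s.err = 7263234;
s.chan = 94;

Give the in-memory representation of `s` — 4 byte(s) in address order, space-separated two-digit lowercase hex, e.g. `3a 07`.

[0+:24] err=7263234 & 0xffffff = 0x6ed402; word=0x006ed402
[24+:8] chan=94 & 0xff = 0x5e; word=0x5e6ed402
word = 0x5e6ed402 → little-endian bytes:
  [0]=0x02  [1]=0xd4  [2]=0x6e  [3]=0x5e

02 d4 6e 5e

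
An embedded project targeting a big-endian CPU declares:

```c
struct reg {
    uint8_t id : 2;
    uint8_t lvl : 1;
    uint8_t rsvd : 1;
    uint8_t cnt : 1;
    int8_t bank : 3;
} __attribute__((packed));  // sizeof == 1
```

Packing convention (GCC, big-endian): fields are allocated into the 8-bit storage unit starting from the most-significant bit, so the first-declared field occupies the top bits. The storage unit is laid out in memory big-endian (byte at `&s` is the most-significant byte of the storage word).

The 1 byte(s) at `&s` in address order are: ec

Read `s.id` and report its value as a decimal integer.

[0]=0xec (big-endian) → word 0xec
id [6+:2] = (word>>6) & 0x3 = 3  ←
lvl [5+:1] = (word>>5) & 0x1 = 1
rsvd [4+:1] = (word>>4) & 0x1 = 0
cnt [3+:1] = (word>>3) & 0x1 = 1
bank [0+:3] = (word>>0) & 0x7 = 4

3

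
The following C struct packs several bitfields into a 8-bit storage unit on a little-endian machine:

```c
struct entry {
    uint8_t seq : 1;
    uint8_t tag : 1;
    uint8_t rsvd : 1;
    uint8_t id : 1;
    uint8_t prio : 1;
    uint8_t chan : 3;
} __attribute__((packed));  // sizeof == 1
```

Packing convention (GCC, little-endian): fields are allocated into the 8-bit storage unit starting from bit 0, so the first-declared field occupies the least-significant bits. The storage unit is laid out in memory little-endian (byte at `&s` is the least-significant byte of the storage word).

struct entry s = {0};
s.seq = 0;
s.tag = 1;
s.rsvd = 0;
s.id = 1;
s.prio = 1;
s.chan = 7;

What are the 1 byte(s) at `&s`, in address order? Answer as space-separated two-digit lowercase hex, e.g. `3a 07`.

fa

seq:1 = 0 → 0x0 << 0 → word 0x00
tag:1 = 1 → 0x1 << 1 → word 0x02
rsvd:1 = 0 → 0x0 << 2 → word 0x02
id:1 = 1 → 0x1 << 3 → word 0x0a
prio:1 = 1 → 0x1 << 4 → word 0x1a
chan:3 = 7 → 0x7 << 5 → word 0xfa
word = 0xfa → little-endian bytes:
  [0]=0xfa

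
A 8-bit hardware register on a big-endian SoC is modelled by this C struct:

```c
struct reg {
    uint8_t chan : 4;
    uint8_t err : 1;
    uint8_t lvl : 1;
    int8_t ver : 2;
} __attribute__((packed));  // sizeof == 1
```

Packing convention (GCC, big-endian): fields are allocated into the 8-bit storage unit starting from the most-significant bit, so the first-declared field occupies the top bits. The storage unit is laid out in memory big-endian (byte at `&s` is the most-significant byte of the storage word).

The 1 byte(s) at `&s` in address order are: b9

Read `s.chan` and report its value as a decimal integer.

11

[0]=0xb9 (big-endian) → word 0xb9
chan:4 @ bit 4 → (0xb9>>4)&0xf = 0xb  ←
err:1 @ bit 3 → (0xb9>>3)&0x1 = 0x1
lvl:1 @ bit 2 → (0xb9>>2)&0x1 = 0x0
ver:2 @ bit 0 → (0xb9>>0)&0x3 = 0x1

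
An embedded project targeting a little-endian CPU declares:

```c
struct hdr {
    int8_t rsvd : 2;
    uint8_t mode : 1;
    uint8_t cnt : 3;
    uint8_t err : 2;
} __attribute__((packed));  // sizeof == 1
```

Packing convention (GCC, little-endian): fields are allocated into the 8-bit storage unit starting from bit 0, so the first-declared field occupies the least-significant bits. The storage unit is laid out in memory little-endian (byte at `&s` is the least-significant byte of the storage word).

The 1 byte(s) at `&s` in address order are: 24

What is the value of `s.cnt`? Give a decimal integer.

4

[0]=0x24 (little-endian) → word 0x24
rsvd [0+:2] = (word>>0) & 0x3 = 0
mode [2+:1] = (word>>2) & 0x1 = 1
cnt [3+:3] = (word>>3) & 0x7 = 4  ←
err [6+:2] = (word>>6) & 0x3 = 0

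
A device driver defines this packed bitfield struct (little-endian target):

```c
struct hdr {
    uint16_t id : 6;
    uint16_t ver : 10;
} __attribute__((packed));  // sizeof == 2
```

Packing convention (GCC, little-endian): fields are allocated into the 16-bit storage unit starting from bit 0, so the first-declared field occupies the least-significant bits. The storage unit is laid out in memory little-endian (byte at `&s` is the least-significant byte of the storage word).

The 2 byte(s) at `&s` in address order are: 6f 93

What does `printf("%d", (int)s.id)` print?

[0]=0x6f [1]=0x93 (little-endian) → word 0x936f
id:6 @ bit 0 → (0x936f>>0)&0x3f = 0x2f  ←
ver:10 @ bit 6 → (0x936f>>6)&0x3ff = 0x24d

47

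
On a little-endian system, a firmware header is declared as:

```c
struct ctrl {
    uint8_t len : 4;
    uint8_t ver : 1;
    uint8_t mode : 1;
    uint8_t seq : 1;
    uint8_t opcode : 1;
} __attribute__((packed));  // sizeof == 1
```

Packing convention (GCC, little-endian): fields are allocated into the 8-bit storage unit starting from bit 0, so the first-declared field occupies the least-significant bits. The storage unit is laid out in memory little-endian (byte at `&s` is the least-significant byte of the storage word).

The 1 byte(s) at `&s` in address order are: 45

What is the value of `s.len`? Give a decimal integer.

[0]=0x45 (little-endian) → word 0x45
len:4 @ bit 0 → (0x45>>0)&0xf = 0x5  ←
ver:1 @ bit 4 → (0x45>>4)&0x1 = 0x0
mode:1 @ bit 5 → (0x45>>5)&0x1 = 0x0
seq:1 @ bit 6 → (0x45>>6)&0x1 = 0x1
opcode:1 @ bit 7 → (0x45>>7)&0x1 = 0x0

5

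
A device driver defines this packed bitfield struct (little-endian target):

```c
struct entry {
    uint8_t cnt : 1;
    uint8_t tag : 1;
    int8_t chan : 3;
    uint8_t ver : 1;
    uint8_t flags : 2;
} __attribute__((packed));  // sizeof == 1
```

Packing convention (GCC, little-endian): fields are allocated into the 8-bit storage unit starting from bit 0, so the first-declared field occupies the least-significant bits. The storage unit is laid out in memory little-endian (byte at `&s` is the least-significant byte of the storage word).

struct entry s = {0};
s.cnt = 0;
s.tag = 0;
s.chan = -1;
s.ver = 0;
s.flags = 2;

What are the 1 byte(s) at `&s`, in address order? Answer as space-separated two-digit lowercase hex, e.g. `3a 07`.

cnt (1b) val=0 bits=0x0 at bit 0: 0x00
tag (1b) val=0 bits=0x0 at bit 1: 0x00
chan (3b) val=-1 bits=0x7 at bit 2: 0x1c
ver (1b) val=0 bits=0x0 at bit 5: 0x1c
flags (2b) val=2 bits=0x2 at bit 6: 0x9c
word = 0x9c → little-endian bytes:
  [0]=0x9c

9c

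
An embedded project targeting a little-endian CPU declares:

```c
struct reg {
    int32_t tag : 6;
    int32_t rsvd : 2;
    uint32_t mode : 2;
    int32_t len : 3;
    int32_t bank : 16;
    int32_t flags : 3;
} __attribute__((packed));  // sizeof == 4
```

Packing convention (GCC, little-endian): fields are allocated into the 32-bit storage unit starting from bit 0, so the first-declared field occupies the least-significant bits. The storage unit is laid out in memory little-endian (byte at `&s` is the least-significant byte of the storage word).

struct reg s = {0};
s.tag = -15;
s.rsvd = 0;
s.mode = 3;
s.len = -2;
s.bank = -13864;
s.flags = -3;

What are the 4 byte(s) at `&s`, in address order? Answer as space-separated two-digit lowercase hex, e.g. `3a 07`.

[0+:6] tag=-15 & 0x3f = 0x31; word=0x00000031
[6+:2] rsvd=0 & 0x3 = 0x0; word=0x00000031
[8+:2] mode=3 & 0x3 = 0x3; word=0x00000331
[10+:3] len=-2 & 0x7 = 0x6; word=0x00001b31
[13+:16] bank=-13864 & 0xffff = 0xc9d8; word=0x193b1b31
[29+:3] flags=-3 & 0x7 = 0x5; word=0xb93b1b31
word = 0xb93b1b31 → little-endian bytes:
  [0]=0x31  [1]=0x1b  [2]=0x3b  [3]=0xb9

31 1b 3b b9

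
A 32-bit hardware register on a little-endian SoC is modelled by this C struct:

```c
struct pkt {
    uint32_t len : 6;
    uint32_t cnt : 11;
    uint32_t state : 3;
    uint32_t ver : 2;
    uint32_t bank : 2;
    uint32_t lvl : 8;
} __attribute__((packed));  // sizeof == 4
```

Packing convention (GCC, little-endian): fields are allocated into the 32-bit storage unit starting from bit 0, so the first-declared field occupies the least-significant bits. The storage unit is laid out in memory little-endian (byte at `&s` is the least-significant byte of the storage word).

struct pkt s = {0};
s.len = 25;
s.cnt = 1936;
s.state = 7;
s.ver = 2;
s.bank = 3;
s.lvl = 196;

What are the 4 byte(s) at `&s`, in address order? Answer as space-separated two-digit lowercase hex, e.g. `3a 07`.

19 e4 ef c4

len (6b) val=25 bits=0x19 at bit 0: 0x00000019
cnt (11b) val=1936 bits=0x790 at bit 6: 0x0001e419
state (3b) val=7 bits=0x7 at bit 17: 0x000fe419
ver (2b) val=2 bits=0x2 at bit 20: 0x002fe419
bank (2b) val=3 bits=0x3 at bit 22: 0x00efe419
lvl (8b) val=196 bits=0xc4 at bit 24: 0xc4efe419
word = 0xc4efe419 → little-endian bytes:
  [0]=0x19  [1]=0xe4  [2]=0xef  [3]=0xc4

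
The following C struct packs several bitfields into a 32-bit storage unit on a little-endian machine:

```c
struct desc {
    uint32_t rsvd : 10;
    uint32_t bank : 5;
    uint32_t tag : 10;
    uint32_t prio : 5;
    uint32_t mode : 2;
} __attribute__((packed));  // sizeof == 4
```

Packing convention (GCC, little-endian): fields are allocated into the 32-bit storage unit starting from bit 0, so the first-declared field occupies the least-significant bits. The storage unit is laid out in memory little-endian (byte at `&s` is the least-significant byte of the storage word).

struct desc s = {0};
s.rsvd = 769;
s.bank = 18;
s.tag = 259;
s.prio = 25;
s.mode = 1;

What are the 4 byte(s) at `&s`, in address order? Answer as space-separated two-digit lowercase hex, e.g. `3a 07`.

01 cb 81 72

rsvd (10b) val=769 bits=0x301 at bit 0: 0x00000301
bank (5b) val=18 bits=0x12 at bit 10: 0x00004b01
tag (10b) val=259 bits=0x103 at bit 15: 0x0081cb01
prio (5b) val=25 bits=0x19 at bit 25: 0x3281cb01
mode (2b) val=1 bits=0x1 at bit 30: 0x7281cb01
word = 0x7281cb01 → little-endian bytes:
  [0]=0x01  [1]=0xcb  [2]=0x81  [3]=0x72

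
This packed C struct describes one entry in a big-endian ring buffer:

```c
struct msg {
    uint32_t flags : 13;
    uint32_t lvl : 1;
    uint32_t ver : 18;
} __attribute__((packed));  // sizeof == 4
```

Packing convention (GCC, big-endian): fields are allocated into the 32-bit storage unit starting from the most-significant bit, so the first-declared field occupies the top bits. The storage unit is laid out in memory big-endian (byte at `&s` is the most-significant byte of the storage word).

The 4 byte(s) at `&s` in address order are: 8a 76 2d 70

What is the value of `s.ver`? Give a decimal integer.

142704

[0]=0x8a [1]=0x76 [2]=0x2d [3]=0x70 (big-endian) → word 0x8a762d70
flags:13 @ bit 19 → (0x8a762d70>>19)&0x1fff = 0x114e
lvl:1 @ bit 18 → (0x8a762d70>>18)&0x1 = 0x1
ver:18 @ bit 0 → (0x8a762d70>>0)&0x3ffff = 0x22d70  ←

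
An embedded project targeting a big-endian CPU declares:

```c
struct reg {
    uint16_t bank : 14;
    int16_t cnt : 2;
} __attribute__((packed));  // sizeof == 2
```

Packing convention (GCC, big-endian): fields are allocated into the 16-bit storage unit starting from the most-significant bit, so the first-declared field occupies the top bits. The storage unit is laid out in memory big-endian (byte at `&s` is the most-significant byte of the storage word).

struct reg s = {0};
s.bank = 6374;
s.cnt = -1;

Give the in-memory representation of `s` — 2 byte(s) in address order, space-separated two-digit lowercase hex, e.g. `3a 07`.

bank:14 = 6374 → 0x18e6 << 2 → word 0x6398
cnt:2 = -1 → 0x3 << 0 → word 0x639b
word = 0x639b → big-endian bytes:
  [0]=0x63  [1]=0x9b

63 9b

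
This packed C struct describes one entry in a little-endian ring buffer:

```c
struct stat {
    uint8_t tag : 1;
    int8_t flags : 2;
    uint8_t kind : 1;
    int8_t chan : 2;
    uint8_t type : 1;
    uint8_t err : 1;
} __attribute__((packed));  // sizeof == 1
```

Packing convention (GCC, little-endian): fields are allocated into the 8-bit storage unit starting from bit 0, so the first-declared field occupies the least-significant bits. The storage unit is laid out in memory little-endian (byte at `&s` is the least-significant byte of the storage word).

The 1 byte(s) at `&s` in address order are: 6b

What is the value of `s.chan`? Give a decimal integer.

-2

[0]=0x6b (little-endian) → word 0x6b
tag:1 @ bit 0 → (0x6b>>0)&0x1 = 0x1
flags:2 @ bit 1 → (0x6b>>1)&0x3 = 0x1
kind:1 @ bit 3 → (0x6b>>3)&0x1 = 0x1
chan:2 @ bit 4 → (0x6b>>4)&0x3 = 0x2  ←
type:1 @ bit 6 → (0x6b>>6)&0x1 = 0x1
err:1 @ bit 7 → (0x6b>>7)&0x1 = 0x0
chan signed 2b, MSB=1: 2 - 4 = -2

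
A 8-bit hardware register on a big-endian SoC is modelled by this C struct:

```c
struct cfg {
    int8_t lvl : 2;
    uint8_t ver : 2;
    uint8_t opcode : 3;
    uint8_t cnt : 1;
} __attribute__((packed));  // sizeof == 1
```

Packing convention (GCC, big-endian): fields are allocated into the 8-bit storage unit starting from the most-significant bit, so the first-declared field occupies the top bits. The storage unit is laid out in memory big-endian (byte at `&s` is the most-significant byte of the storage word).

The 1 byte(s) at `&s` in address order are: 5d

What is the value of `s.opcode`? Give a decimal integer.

[0]=0x5d (big-endian) → word 0x5d
lvl:2 @ bit 6 → (0x5d>>6)&0x3 = 0x1
ver:2 @ bit 4 → (0x5d>>4)&0x3 = 0x1
opcode:3 @ bit 1 → (0x5d>>1)&0x7 = 0x6  ←
cnt:1 @ bit 0 → (0x5d>>0)&0x1 = 0x1

6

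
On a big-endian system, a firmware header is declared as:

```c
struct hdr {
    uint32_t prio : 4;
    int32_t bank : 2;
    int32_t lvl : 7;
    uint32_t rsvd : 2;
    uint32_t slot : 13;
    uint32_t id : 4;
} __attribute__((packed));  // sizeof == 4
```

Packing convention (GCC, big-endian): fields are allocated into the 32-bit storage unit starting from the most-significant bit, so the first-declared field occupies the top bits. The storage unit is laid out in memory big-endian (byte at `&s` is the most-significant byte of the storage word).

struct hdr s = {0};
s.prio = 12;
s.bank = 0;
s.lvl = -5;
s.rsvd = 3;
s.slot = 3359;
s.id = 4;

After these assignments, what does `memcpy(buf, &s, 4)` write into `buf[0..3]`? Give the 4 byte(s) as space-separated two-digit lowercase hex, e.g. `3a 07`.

c3 de d1 f4

[28+:4] prio=12 & 0xf = 0xc; word=0xc0000000
[26+:2] bank=0 & 0x3 = 0x0; word=0xc0000000
[19+:7] lvl=-5 & 0x7f = 0x7b; word=0xc3d80000
[17+:2] rsvd=3 & 0x3 = 0x3; word=0xc3de0000
[4+:13] slot=3359 & 0x1fff = 0xd1f; word=0xc3ded1f0
[0+:4] id=4 & 0xf = 0x4; word=0xc3ded1f4
word = 0xc3ded1f4 → big-endian bytes:
  [0]=0xc3  [1]=0xde  [2]=0xd1  [3]=0xf4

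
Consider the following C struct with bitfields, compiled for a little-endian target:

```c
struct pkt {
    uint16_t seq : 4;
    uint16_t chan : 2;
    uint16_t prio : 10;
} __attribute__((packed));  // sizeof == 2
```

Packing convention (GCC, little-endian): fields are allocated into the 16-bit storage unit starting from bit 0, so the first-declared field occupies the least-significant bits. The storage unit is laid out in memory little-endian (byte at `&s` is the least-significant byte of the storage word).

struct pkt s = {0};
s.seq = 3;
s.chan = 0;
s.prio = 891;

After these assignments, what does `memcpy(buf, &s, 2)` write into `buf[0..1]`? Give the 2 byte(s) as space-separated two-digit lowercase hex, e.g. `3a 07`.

c3 de

seq:4 = 3 → 0x3 << 0 → word 0x0003
chan:2 = 0 → 0x0 << 4 → word 0x0003
prio:10 = 891 → 0x37b << 6 → word 0xdec3
word = 0xdec3 → little-endian bytes:
  [0]=0xc3  [1]=0xde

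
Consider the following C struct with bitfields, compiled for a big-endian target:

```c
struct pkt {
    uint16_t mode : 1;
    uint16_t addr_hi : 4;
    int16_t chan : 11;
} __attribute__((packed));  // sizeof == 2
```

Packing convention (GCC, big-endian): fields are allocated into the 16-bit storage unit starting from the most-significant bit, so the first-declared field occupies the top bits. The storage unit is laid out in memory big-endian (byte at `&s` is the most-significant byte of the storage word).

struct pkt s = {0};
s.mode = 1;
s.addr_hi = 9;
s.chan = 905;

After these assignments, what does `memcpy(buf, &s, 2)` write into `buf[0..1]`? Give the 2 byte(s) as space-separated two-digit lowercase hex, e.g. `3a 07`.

cb 89

[15+:1] mode=1 & 0x1 = 0x1; word=0x8000
[11+:4] addr_hi=9 & 0xf = 0x9; word=0xc800
[0+:11] chan=905 & 0x7ff = 0x389; word=0xcb89
word = 0xcb89 → big-endian bytes:
  [0]=0xcb  [1]=0x89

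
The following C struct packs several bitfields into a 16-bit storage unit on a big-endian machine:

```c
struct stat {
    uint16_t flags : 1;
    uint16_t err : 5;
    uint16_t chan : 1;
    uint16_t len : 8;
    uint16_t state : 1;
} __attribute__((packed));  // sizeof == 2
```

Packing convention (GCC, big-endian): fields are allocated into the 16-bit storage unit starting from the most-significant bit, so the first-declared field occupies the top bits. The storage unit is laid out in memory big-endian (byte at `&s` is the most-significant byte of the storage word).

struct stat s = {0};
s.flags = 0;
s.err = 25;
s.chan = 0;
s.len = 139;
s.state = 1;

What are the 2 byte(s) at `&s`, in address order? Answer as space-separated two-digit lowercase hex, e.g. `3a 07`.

flags (1b) val=0 bits=0x0 at bit 15: 0x0000
err (5b) val=25 bits=0x19 at bit 10: 0x6400
chan (1b) val=0 bits=0x0 at bit 9: 0x6400
len (8b) val=139 bits=0x8b at bit 1: 0x6516
state (1b) val=1 bits=0x1 at bit 0: 0x6517
word = 0x6517 → big-endian bytes:
  [0]=0x65  [1]=0x17

65 17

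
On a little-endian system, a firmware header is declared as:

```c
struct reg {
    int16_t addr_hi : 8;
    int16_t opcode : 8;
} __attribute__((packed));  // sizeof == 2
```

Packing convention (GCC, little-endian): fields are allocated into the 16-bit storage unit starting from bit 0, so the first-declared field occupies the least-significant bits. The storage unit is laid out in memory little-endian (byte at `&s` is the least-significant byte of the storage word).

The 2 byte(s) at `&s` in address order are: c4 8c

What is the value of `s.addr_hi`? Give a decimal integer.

[0]=0xc4 [1]=0x8c (little-endian) → word 0x8cc4
addr_hi:8 @ bit 0 → (0x8cc4>>0)&0xff = 0xc4  ←
opcode:8 @ bit 8 → (0x8cc4>>8)&0xff = 0x8c
addr_hi signed 8b, MSB=1: 196 - 256 = -60

-60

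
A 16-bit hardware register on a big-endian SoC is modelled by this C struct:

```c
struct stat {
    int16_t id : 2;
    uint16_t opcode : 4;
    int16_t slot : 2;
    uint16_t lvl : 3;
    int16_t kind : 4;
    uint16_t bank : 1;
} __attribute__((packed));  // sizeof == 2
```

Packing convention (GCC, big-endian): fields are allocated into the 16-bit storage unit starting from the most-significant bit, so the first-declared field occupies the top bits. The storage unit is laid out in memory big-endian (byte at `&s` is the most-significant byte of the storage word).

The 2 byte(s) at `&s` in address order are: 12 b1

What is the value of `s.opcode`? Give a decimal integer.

[0]=0x12 [1]=0xb1 (big-endian) → word 0x12b1
id:2 @ bit 14 → (0x12b1>>14)&0x3 = 0x0
opcode:4 @ bit 10 → (0x12b1>>10)&0xf = 0x4  ←
slot:2 @ bit 8 → (0x12b1>>8)&0x3 = 0x2
lvl:3 @ bit 5 → (0x12b1>>5)&0x7 = 0x5
kind:4 @ bit 1 → (0x12b1>>1)&0xf = 0x8
bank:1 @ bit 0 → (0x12b1>>0)&0x1 = 0x1

4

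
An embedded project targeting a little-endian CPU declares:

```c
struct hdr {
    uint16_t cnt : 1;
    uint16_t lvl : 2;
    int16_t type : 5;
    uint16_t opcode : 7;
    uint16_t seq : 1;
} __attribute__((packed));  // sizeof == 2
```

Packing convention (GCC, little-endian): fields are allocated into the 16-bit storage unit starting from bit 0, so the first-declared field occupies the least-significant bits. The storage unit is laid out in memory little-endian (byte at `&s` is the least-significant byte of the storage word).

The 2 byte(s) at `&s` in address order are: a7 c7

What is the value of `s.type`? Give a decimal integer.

-12

[0]=0xa7 [1]=0xc7 (little-endian) → word 0xc7a7
cnt [0+:1] = (word>>0) & 0x1 = 1
lvl [1+:2] = (word>>1) & 0x3 = 3
type [3+:5] = (word>>3) & 0x1f = 20  ←
opcode [8+:7] = (word>>8) & 0x7f = 71
seq [15+:1] = (word>>15) & 0x1 = 1
type signed 5b, MSB=1: 20 - 32 = -12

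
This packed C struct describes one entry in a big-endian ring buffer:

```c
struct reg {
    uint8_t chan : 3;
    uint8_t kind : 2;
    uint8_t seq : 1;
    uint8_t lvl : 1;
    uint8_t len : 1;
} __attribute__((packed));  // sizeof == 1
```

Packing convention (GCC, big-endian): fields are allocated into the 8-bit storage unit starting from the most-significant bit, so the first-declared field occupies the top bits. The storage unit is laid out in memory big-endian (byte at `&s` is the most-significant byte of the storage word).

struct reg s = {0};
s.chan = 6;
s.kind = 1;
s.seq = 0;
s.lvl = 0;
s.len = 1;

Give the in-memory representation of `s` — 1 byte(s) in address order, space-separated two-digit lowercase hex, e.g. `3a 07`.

c9

chan:3 = 6 → 0x6 << 5 → word 0xc0
kind:2 = 1 → 0x1 << 3 → word 0xc8
seq:1 = 0 → 0x0 << 2 → word 0xc8
lvl:1 = 0 → 0x0 << 1 → word 0xc8
len:1 = 1 → 0x1 << 0 → word 0xc9
word = 0xc9 → big-endian bytes:
  [0]=0xc9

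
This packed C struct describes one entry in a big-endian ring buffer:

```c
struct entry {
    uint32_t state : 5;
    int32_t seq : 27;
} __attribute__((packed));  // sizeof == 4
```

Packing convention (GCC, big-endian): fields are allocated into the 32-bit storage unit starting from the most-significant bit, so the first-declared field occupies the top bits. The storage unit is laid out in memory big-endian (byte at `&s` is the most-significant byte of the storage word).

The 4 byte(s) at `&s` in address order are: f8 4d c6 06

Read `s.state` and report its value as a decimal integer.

31

[0]=0xf8 [1]=0x4d [2]=0xc6 [3]=0x06 (big-endian) → word 0xf84dc606
state [27+:5] = (word>>27) & 0x1f = 31  ←
seq [0+:27] = (word>>0) & 0x7ffffff = 5096966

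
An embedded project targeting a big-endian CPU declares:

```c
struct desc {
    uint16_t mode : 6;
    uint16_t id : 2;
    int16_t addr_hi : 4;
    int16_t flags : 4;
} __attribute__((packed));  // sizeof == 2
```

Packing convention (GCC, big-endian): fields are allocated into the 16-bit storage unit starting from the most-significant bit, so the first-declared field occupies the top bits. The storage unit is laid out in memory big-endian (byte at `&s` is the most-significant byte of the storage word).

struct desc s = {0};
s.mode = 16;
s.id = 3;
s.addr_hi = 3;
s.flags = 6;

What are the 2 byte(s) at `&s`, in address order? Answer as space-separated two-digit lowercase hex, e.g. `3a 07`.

mode (6b) val=16 bits=0x10 at bit 10: 0x4000
id (2b) val=3 bits=0x3 at bit 8: 0x4300
addr_hi (4b) val=3 bits=0x3 at bit 4: 0x4330
flags (4b) val=6 bits=0x6 at bit 0: 0x4336
word = 0x4336 → big-endian bytes:
  [0]=0x43  [1]=0x36

43 36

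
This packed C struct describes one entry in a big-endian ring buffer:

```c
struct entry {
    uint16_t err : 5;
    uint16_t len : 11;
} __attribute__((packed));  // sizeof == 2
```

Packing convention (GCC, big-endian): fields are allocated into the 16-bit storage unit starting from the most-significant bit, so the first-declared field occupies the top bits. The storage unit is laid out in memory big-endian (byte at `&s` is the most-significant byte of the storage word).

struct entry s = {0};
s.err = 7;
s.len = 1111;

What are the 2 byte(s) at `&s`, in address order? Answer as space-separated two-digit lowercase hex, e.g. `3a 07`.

[11+:5] err=7 & 0x1f = 0x7; word=0x3800
[0+:11] len=1111 & 0x7ff = 0x457; word=0x3c57
word = 0x3c57 → big-endian bytes:
  [0]=0x3c  [1]=0x57

3c 57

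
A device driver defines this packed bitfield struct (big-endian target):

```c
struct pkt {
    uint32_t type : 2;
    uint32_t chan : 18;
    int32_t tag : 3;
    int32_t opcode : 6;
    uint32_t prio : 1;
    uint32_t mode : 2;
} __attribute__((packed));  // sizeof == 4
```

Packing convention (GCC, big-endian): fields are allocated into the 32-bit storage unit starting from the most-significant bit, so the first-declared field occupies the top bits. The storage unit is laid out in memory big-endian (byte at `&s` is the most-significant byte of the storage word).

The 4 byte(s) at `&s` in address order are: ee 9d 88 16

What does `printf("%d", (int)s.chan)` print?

[0]=0xee [1]=0x9d [2]=0x88 [3]=0x16 (big-endian) → word 0xee9d8816
type:2 @ bit 30 → (0xee9d8816>>30)&0x3 = 0x3
chan:18 @ bit 12 → (0xee9d8816>>12)&0x3ffff = 0x2e9d8  ←
tag:3 @ bit 9 → (0xee9d8816>>9)&0x7 = 0x4
opcode:6 @ bit 3 → (0xee9d8816>>3)&0x3f = 0x2
prio:1 @ bit 2 → (0xee9d8816>>2)&0x1 = 0x1
mode:2 @ bit 0 → (0xee9d8816>>0)&0x3 = 0x2

190936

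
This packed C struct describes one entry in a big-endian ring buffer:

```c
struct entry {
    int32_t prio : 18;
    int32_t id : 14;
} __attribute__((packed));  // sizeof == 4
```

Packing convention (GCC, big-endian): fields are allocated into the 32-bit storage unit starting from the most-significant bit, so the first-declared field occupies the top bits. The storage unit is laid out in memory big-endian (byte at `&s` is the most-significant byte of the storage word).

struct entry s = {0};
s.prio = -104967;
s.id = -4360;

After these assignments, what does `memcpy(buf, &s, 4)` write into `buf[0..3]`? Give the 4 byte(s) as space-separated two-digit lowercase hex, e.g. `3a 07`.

prio:18 = -104967 → 0x265f9 << 14 → word 0x997e4000
id:14 = -4360 → 0x2ef8 << 0 → word 0x997e6ef8
word = 0x997e6ef8 → big-endian bytes:
  [0]=0x99  [1]=0x7e  [2]=0x6e  [3]=0xf8

99 7e 6e f8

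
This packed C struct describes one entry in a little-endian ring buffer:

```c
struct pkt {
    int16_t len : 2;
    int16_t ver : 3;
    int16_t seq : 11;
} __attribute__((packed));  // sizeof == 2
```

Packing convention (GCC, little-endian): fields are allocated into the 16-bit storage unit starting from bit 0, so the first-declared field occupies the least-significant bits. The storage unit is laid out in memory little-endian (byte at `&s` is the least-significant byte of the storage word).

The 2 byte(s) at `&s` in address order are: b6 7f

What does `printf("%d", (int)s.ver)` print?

-3

[0]=0xb6 [1]=0x7f (little-endian) → word 0x7fb6
len:2 @ bit 0 → (0x7fb6>>0)&0x3 = 0x2
ver:3 @ bit 2 → (0x7fb6>>2)&0x7 = 0x5  ←
seq:11 @ bit 5 → (0x7fb6>>5)&0x7ff = 0x3fd
ver signed 3b, MSB=1: 5 - 8 = -3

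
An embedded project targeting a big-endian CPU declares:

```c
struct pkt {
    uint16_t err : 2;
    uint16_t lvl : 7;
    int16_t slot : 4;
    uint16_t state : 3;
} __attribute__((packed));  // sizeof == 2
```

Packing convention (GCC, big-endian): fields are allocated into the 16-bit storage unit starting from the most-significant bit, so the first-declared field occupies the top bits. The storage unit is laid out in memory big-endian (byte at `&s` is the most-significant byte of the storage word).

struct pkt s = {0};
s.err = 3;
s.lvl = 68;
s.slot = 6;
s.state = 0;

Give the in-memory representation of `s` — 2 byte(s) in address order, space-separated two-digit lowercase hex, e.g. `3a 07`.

[14+:2] err=3 & 0x3 = 0x3; word=0xc000
[7+:7] lvl=68 & 0x7f = 0x44; word=0xe200
[3+:4] slot=6 & 0xf = 0x6; word=0xe230
[0+:3] state=0 & 0x7 = 0x0; word=0xe230
word = 0xe230 → big-endian bytes:
  [0]=0xe2  [1]=0x30

e2 30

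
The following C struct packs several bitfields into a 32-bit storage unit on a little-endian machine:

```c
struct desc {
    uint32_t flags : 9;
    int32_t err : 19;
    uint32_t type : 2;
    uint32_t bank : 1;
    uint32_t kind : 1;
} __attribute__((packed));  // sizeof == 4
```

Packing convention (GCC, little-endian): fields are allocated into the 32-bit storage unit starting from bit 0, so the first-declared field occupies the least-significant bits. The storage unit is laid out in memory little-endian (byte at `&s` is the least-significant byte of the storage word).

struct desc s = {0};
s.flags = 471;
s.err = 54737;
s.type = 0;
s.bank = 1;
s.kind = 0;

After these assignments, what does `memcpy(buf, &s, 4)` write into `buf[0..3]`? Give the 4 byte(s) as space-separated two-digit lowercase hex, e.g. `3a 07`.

flags:9 = 471 → 0x1d7 << 0 → word 0x000001d7
err:19 = 54737 → 0xd5d1 << 9 → word 0x01aba3d7
type:2 = 0 → 0x0 << 28 → word 0x01aba3d7
bank:1 = 1 → 0x1 << 30 → word 0x41aba3d7
kind:1 = 0 → 0x0 << 31 → word 0x41aba3d7
word = 0x41aba3d7 → little-endian bytes:
  [0]=0xd7  [1]=0xa3  [2]=0xab  [3]=0x41

d7 a3 ab 41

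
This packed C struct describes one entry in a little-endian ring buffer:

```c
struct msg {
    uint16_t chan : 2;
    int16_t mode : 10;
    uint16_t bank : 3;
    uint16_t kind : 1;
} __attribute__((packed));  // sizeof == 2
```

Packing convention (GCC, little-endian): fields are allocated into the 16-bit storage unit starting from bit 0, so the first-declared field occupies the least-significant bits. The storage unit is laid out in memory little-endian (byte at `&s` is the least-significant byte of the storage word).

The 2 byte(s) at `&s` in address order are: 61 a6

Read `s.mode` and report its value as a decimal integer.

[0]=0x61 [1]=0xa6 (little-endian) → word 0xa661
chan:2 @ bit 0 → (0xa661>>0)&0x3 = 0x1
mode:10 @ bit 2 → (0xa661>>2)&0x3ff = 0x198  ←
bank:3 @ bit 12 → (0xa661>>12)&0x7 = 0x2
kind:1 @ bit 15 → (0xa661>>15)&0x1 = 0x1
mode signed 10b, MSB=0: value = 408

408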